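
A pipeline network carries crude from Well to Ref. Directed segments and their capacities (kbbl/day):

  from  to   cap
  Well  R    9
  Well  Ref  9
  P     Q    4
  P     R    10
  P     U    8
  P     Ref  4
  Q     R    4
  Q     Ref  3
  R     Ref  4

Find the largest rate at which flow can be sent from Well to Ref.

Augment Well→Ref: bottleneck 9, flow now 9.
Augment Well→R→Ref: bottleneck 4, flow now 13.
No augmenting path remains; maximum flow = 13.
In the residual graph, reachable from Well: {Well, R}.
Min-cut edges: Well→Ref (9), R→Ref (4); capacity 9 + 4 = 13.
This cut is saturated, so no flow can exceed 13.

13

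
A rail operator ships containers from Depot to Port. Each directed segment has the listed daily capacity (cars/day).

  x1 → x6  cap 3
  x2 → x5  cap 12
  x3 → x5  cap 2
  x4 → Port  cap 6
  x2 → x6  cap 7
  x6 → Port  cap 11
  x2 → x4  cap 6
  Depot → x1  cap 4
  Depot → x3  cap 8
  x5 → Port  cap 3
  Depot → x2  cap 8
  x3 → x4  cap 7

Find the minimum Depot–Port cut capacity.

Augment Depot→x1→x6→Port: bottleneck 3, flow now 3.
Augment Depot→x2→x4→Port: bottleneck 6, flow now 9.
Augment Depot→x2→x5→Port: bottleneck 2, flow now 11.
Augment Depot→x3→x5→Port: bottleneck 1, flow now 12.
Augment Depot→x3→x4→x2→x6→Port: bottleneck 6, flow now 18. (uses reverse residual edge)
Augment Depot→x3→x5→x2→x6→Port: bottleneck 1, flow now 19. (uses reverse residual edge)
No augmenting path remains; maximum flow = 19.
By max-flow min-cut, the minimum cut capacity equals the max flow.
In the residual graph, reachable from Depot: {Depot, x1}.
Min-cut edges: Depot→x2 (8), Depot→x3 (8), x1→x6 (3); capacity 8 + 8 + 3 = 19.

19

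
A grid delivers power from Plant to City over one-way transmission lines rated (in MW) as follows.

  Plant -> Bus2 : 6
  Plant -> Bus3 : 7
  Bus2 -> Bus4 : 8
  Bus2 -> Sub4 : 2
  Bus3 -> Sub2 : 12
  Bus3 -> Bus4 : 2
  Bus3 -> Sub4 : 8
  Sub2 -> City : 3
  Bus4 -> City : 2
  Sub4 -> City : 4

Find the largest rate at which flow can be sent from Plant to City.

9

Augment Plant→Bus2→Bus4→City: bottleneck 2, flow now 2.
Augment Plant→Bus2→Sub4→City: bottleneck 2, flow now 4.
Augment Plant→Bus3→Sub2→City: bottleneck 3, flow now 7.
Augment Plant→Bus3→Sub4→City: bottleneck 2, flow now 9.
No augmenting path remains; maximum flow = 9.
In the residual graph, reachable from Plant: {Plant, Bus2, Bus3, Sub2, Bus4, Sub4}.
Min-cut edges: Sub2→City (3), Bus4→City (2), Sub4→City (4); capacity 3 + 2 + 4 = 9.
This cut is saturated, so no flow can exceed 9.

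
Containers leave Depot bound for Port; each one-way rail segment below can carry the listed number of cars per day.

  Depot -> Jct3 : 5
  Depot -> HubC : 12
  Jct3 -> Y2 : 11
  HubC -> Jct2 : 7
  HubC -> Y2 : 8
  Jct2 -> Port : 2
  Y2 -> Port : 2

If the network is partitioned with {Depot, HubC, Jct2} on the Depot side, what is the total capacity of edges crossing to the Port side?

15

Edges leaving {Depot, HubC, Jct2}: Depot→Jct3 (5), HubC→Y2 (8), Jct2→Port (2).
Cut capacity = 5 + 8 + 2 = 15.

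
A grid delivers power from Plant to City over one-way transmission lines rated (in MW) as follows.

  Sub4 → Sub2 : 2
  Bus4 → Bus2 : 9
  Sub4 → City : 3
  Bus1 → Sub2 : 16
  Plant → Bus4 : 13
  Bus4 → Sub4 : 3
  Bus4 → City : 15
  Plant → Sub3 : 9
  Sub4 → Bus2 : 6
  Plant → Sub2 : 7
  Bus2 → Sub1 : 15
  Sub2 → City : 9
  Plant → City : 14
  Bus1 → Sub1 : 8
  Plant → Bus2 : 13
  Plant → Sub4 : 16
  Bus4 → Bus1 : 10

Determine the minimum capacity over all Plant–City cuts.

39

Augment Plant→City: bottleneck 14, flow now 14.
Augment Plant→Sub4→City: bottleneck 3, flow now 17.
Augment Plant→Bus4→City: bottleneck 13, flow now 30.
Augment Plant→Sub2→City: bottleneck 7, flow now 37.
Augment Plant→Sub4→Sub2→City: bottleneck 2, flow now 39.
No augmenting path remains; maximum flow = 39.
By max-flow min-cut, the minimum cut capacity equals the max flow.
In the residual graph, reachable from Plant: {Plant, Sub4, Bus2, Sub1, Sub3}.
Min-cut edges: Plant→Bus4 (13), Plant→Sub2 (7), Plant→City (14), Sub4→Sub2 (2), Sub4→City (3); capacity 13 + 7 + 14 + 2 + 3 = 39.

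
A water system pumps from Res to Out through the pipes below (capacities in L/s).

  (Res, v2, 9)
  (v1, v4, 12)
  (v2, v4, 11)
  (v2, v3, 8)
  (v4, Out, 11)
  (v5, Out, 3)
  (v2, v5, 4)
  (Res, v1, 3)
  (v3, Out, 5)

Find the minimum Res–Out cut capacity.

Augment Res→v1→v4→Out: bottleneck 3, flow now 3.
Augment Res→v2→v3→Out: bottleneck 5, flow now 8.
Augment Res→v2→v4→Out: bottleneck 4, flow now 12.
No augmenting path remains; maximum flow = 12.
By max-flow min-cut, the minimum cut capacity equals the max flow.
In the residual graph, reachable from Res: {Res}.
Min-cut edges: Res→v1 (3), Res→v2 (9); capacity 3 + 9 = 12.

12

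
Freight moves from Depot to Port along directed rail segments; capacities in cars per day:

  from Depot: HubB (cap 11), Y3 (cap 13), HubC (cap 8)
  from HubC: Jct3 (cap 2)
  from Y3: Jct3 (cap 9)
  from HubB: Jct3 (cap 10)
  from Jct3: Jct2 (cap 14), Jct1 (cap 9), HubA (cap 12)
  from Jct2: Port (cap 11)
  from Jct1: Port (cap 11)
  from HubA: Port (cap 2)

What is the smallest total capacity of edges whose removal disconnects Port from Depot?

Augment Depot→HubC→Jct3→Jct2→Port: bottleneck 2, flow now 2.
Augment Depot→Y3→Jct3→Jct2→Port: bottleneck 9, flow now 11.
Augment Depot→HubB→Jct3→Jct1→Port: bottleneck 9, flow now 20.
Augment Depot→HubB→Jct3→HubA→Port: bottleneck 1, flow now 21.
No augmenting path remains; maximum flow = 21.
By max-flow min-cut, the minimum cut capacity equals the max flow.
In the residual graph, reachable from Depot: {Depot, HubC, Y3, HubB}.
Min-cut edges: HubC→Jct3 (2), Y3→Jct3 (9), HubB→Jct3 (10); capacity 2 + 9 + 10 = 21.

21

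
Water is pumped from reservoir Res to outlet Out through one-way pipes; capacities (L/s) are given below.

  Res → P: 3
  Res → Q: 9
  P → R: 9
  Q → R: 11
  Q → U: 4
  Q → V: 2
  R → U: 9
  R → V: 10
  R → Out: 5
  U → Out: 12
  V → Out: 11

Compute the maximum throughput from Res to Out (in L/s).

Augment Res→P→R→Out: bottleneck 3, flow now 3.
Augment Res→Q→R→Out: bottleneck 2, flow now 5.
Augment Res→Q→U→Out: bottleneck 4, flow now 9.
Augment Res→Q→V→Out: bottleneck 2, flow now 11.
Augment Res→Q→R→U→Out: bottleneck 1, flow now 12.
No augmenting path remains; maximum flow = 12.
In the residual graph, reachable from Res: {Res}.
Min-cut edges: Res→P (3), Res→Q (9); capacity 3 + 9 = 12.
This cut is saturated, so no flow can exceed 12.

12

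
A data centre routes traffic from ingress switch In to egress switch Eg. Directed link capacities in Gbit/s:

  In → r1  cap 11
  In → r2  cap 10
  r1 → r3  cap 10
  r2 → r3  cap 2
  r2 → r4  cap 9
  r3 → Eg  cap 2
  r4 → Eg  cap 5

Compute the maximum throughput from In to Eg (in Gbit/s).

7

Augment In→r1→r3→Eg: bottleneck 2, flow now 2.
Augment In→r2→r4→Eg: bottleneck 5, flow now 7.
No augmenting path remains; maximum flow = 7.
In the residual graph, reachable from In: {In, r1, r2, r3, r4}.
Min-cut edges: r3→Eg (2), r4→Eg (5); capacity 2 + 5 = 7.
This cut is saturated, so no flow can exceed 7.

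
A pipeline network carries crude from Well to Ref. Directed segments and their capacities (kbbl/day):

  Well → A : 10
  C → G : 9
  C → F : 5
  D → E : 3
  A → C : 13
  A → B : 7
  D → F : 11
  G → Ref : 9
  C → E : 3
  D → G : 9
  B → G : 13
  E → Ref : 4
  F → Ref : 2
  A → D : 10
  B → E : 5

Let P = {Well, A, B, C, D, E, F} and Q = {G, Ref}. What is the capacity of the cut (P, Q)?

Edges leaving {Well, A, B, C, D, E, F}: B→G (13), C→G (9), D→G (9), E→Ref (4), F→Ref (2).
Cut capacity = 13 + 9 + 9 + 4 + 2 = 37.

37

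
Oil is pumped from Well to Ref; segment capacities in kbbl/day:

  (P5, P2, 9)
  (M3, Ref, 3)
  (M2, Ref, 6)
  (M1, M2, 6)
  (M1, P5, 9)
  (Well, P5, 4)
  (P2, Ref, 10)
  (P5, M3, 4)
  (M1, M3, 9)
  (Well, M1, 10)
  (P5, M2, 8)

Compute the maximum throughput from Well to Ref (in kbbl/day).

14

Augment Well→M1→M3→Ref: bottleneck 3, flow now 3.
Augment Well→M1→M2→Ref: bottleneck 6, flow now 9.
Augment Well→P5→P2→Ref: bottleneck 4, flow now 13.
Augment Well→M1→P5→P2→Ref: bottleneck 1, flow now 14.
No augmenting path remains; maximum flow = 14.
In the residual graph, reachable from Well: {Well}.
Min-cut edges: Well→M1 (10), Well→P5 (4); capacity 10 + 4 = 14.
This cut is saturated, so no flow can exceed 14.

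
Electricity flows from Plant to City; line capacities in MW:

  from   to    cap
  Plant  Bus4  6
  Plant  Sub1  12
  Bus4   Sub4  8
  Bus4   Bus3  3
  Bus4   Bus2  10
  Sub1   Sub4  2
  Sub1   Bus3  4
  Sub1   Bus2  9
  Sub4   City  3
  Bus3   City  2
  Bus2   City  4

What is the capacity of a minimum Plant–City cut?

Augment Plant→Bus4→Sub4→City: bottleneck 3, flow now 3.
Augment Plant→Bus4→Bus3→City: bottleneck 2, flow now 5.
Augment Plant→Bus4→Bus2→City: bottleneck 1, flow now 6.
Augment Plant→Sub1→Bus2→City: bottleneck 3, flow now 9.
No augmenting path remains; maximum flow = 9.
By max-flow min-cut, the minimum cut capacity equals the max flow.
In the residual graph, reachable from Plant: {Plant, Bus4, Sub1, Sub4, Bus3, Bus2}.
Min-cut edges: Sub4→City (3), Bus3→City (2), Bus2→City (4); capacity 3 + 2 + 4 = 9.

9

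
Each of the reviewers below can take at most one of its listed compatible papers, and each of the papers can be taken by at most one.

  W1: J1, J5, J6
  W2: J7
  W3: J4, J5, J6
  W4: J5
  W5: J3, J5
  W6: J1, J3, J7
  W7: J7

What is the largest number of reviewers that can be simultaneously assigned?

6

Unit-capacity flow: source→left, listed edges, right→sink; max matching = max flow.
Augmenting path W1→J1 (+1); matched 1.
Augmenting path W2→J7 (+1); matched 2.
Augmenting path W3→J4 (+1); matched 3.
Augmenting path W4→J5 (+1); matched 4.
Augmenting path W5→J3 (+1); matched 5.
Augmenting path W6→J1→W1→J6 (+1); matched 6.
No augmenting path remains; maximum matching = 6.
König certificate: {W1, W3, W4, W5, W6, J7} is a vertex cover of size 6 (every listed pair touches it), so no matching can be larger.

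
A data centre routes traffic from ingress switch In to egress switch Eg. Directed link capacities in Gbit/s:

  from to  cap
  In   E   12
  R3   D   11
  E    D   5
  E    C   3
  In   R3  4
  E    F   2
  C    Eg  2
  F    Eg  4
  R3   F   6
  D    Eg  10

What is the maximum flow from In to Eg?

13

Augment In→E→D→Eg: bottleneck 5, flow now 5.
Augment In→E→F→Eg: bottleneck 2, flow now 7.
Augment In→E→C→Eg: bottleneck 2, flow now 9.
Augment In→R3→D→Eg: bottleneck 4, flow now 13.
No augmenting path remains; maximum flow = 13.
In the residual graph, reachable from In: {In, E, C}.
Min-cut edges: In→R3 (4), E→D (5), E→F (2), C→Eg (2); capacity 4 + 5 + 2 + 2 = 13.
This cut is saturated, so no flow can exceed 13.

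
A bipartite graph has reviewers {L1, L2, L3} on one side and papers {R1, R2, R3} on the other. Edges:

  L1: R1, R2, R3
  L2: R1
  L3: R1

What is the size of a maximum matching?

Unit-capacity flow: source→left, listed edges, right→sink; max matching = max flow.
Augmenting path L1→R1 (+1); matched 1.
Augmenting path L2→R1→L1→R2 (+1); matched 2.
No augmenting path remains; maximum matching = 2.
König certificate: {L1, R1} is a vertex cover of size 2 (every listed pair touches it), so no matching can be larger.

2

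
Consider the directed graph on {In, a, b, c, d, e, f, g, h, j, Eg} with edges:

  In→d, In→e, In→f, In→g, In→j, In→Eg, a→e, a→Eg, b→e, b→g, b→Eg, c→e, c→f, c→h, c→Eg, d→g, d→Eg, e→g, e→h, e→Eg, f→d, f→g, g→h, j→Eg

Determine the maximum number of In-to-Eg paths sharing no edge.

Assign every edge capacity 1; by Menger, the answer equals the max flow.
Path In→Eg (+1); total 1.
Path In→d→Eg (+1); total 2.
Path In→e→Eg (+1); total 3.
Path In→j→Eg (+1); total 4.
No residual In→Eg path; max flow = 4.
Certifying cut of size 4: {In→Eg, In→e, In→j, d→Eg}.

4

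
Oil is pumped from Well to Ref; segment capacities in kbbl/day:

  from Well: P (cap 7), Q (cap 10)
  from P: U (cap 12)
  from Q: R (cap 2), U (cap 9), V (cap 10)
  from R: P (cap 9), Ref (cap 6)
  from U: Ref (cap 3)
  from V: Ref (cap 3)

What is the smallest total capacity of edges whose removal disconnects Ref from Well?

8

Augment Well→P→U→Ref: bottleneck 3, flow now 3.
Augment Well→Q→R→Ref: bottleneck 2, flow now 5.
Augment Well→Q→V→Ref: bottleneck 3, flow now 8.
No augmenting path remains; maximum flow = 8.
By max-flow min-cut, the minimum cut capacity equals the max flow.
In the residual graph, reachable from Well: {Well, P, Q, U, V}.
Min-cut edges: Q→R (2), U→Ref (3), V→Ref (3); capacity 2 + 3 + 3 = 8.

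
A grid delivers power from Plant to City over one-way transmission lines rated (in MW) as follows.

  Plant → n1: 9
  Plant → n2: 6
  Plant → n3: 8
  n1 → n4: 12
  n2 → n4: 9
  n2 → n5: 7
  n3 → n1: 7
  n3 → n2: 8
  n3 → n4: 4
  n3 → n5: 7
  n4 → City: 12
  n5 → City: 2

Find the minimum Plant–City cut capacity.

14

Augment Plant→n1→n4→City: bottleneck 9, flow now 9.
Augment Plant→n2→n4→City: bottleneck 3, flow now 12.
Augment Plant→n2→n5→City: bottleneck 2, flow now 14.
No augmenting path remains; maximum flow = 14.
By max-flow min-cut, the minimum cut capacity equals the max flow.
In the residual graph, reachable from Plant: {Plant, n1, n2, n3, n4, n5}.
Min-cut edges: n4→City (12), n5→City (2); capacity 12 + 2 = 14.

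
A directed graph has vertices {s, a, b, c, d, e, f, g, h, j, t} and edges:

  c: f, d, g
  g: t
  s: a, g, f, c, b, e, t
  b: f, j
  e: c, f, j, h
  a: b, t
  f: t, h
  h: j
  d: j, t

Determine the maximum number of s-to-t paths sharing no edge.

Assign every edge capacity 1; by Menger, the answer equals the max flow.
Path s→t (+1); total 1.
Path s→a→t (+1); total 2.
Path s→f→t (+1); total 3.
Path s→g→t (+1); total 4.
Path s→c→d→t (+1); total 5.
No residual s→t path; max flow = 5.
Certifying cut of size 5: {c→d, f→t, g→t, s→a, s→t}.

5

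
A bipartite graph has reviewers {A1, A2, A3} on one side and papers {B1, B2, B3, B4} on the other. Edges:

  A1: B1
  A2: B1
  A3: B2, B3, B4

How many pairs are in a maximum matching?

2

Unit-capacity flow: source→left, listed edges, right→sink; max matching = max flow.
Augmenting path A1→B1 (+1); matched 1.
Augmenting path A3→B2 (+1); matched 2.
No augmenting path remains; maximum matching = 2.
König certificate: {A3, B1} is a vertex cover of size 2 (every listed pair touches it), so no matching can be larger.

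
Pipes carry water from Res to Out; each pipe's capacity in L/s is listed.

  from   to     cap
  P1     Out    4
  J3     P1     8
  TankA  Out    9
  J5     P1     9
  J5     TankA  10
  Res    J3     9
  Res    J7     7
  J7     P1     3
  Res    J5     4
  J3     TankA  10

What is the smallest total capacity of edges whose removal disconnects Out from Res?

Augment Res→J7→P1→Out: bottleneck 3, flow now 3.
Augment Res→J5→P1→Out: bottleneck 1, flow now 4.
Augment Res→J5→TankA→Out: bottleneck 3, flow now 7.
Augment Res→J3→TankA→Out: bottleneck 6, flow now 13.
No augmenting path remains; maximum flow = 13.
By max-flow min-cut, the minimum cut capacity equals the max flow.
In the residual graph, reachable from Res: {Res, J7, J5, J3, P1, TankA}.
Min-cut edges: P1→Out (4), TankA→Out (9); capacity 4 + 9 = 13.

13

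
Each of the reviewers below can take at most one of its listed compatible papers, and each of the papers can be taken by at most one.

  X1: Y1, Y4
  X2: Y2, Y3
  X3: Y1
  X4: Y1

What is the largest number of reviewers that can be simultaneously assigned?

3

Unit-capacity flow: source→left, listed edges, right→sink; max matching = max flow.
Augmenting path X1→Y1 (+1); matched 1.
Augmenting path X2→Y2 (+1); matched 2.
Augmenting path X3→Y1→X1→Y4 (+1); matched 3.
No augmenting path remains; maximum matching = 3.
König certificate: {X1, X2, Y1} is a vertex cover of size 3 (every listed pair touches it), so no matching can be larger.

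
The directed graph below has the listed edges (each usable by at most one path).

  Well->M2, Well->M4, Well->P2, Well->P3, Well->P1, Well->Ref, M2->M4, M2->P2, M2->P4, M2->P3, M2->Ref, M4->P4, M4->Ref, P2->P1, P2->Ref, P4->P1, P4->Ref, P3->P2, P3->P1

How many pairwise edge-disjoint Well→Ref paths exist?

4

Assign every edge capacity 1; by Menger, the answer equals the max flow.
Path Well→Ref (+1); total 1.
Path Well→M2→Ref (+1); total 2.
Path Well→M4→Ref (+1); total 3.
Path Well→P2→Ref (+1); total 4.
No residual Well→Ref path; max flow = 4.
Certifying cut of size 4: {P2→Ref, Well→M2, Well→M4, Well→Ref}.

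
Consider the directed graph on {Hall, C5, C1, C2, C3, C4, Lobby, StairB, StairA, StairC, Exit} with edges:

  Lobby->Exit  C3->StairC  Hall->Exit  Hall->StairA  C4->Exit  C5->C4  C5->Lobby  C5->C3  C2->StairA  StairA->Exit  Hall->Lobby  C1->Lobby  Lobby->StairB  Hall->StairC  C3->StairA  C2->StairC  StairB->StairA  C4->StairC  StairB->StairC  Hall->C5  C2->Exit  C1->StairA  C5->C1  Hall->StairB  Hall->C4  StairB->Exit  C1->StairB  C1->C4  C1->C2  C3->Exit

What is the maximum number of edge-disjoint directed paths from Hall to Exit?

Assign every edge capacity 1; by Menger, the answer equals the max flow.
Path Hall→Exit (+1); total 1.
Path Hall→C4→Exit (+1); total 2.
Path Hall→Lobby→Exit (+1); total 3.
Path Hall→StairB→Exit (+1); total 4.
Path Hall→StairA→Exit (+1); total 5.
Path Hall→C5→C3→Exit (+1); total 6.
No residual Hall→Exit path; max flow = 6.
Certifying cut of size 6: {Hall→C4, Hall→C5, Hall→Exit, Hall→Lobby, Hall→StairA, Hall→StairB}.

6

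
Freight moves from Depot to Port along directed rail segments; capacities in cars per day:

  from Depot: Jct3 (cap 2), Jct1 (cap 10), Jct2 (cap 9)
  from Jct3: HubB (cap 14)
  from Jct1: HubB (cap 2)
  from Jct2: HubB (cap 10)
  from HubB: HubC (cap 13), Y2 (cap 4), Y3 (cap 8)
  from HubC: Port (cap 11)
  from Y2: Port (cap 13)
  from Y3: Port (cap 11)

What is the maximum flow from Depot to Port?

13

Augment Depot→Jct3→HubB→HubC→Port: bottleneck 2, flow now 2.
Augment Depot→Jct1→HubB→HubC→Port: bottleneck 2, flow now 4.
Augment Depot→Jct2→HubB→HubC→Port: bottleneck 7, flow now 11.
Augment Depot→Jct2→HubB→Y2→Port: bottleneck 2, flow now 13.
No augmenting path remains; maximum flow = 13.
In the residual graph, reachable from Depot: {Depot, Jct1}.
Min-cut edges: Depot→Jct3 (2), Depot→Jct2 (9), Jct1→HubB (2); capacity 2 + 9 + 2 = 13.
This cut is saturated, so no flow can exceed 13.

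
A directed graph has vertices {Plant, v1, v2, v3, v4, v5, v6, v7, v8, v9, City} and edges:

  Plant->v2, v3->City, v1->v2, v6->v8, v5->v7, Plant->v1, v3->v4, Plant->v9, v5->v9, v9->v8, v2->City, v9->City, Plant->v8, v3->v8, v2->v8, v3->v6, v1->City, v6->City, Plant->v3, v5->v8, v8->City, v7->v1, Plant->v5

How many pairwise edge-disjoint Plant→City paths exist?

Assign every edge capacity 1; by Menger, the answer equals the max flow.
Path Plant→v1→City (+1); total 1.
Path Plant→v2→City (+1); total 2.
Path Plant→v3→City (+1); total 3.
Path Plant→v8→City (+1); total 4.
Path Plant→v9→City (+1); total 5.
No residual Plant→City path; max flow = 5.
Certifying cut of size 5: {Plant→v3, v1→City, v2→City, v8→City, v9→City}.

5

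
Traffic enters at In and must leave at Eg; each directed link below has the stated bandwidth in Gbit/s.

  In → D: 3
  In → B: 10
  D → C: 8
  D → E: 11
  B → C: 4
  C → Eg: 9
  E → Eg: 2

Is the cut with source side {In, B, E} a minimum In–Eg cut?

Given cut capacity: 3 + 4 + 2 = 9.
Augment In→D→C→Eg: bottleneck 3, flow now 3.
Augment In→B→C→Eg: bottleneck 4, flow now 7.
No augmenting path remains; maximum flow = 7.
In the residual graph, reachable from In: {In, B}.
Min-cut edges: In→D (3), B→C (4); capacity 3 + 4 = 7.
Cut capacity 9 exceeds the max flow 7, so it is not minimum.

No — its capacity is 9, but the minimum cut has capacity 7.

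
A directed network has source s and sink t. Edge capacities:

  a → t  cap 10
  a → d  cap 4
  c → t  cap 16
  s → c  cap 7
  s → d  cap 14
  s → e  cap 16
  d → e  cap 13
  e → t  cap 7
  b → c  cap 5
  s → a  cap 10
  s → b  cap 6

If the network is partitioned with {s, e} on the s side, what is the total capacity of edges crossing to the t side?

44

Edges leaving {s, e}: s→a (10), s→b (6), s→c (7), s→d (14), e→t (7).
Cut capacity = 10 + 6 + 7 + 14 + 7 = 44.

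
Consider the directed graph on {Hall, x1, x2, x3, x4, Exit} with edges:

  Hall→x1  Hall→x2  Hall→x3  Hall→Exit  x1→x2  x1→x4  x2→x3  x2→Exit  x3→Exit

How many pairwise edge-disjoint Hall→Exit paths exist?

3

Assign every edge capacity 1; by Menger, the answer equals the max flow.
Path Hall→Exit (+1); total 1.
Path Hall→x2→Exit (+1); total 2.
Path Hall→x3→Exit (+1); total 3.
No residual Hall→Exit path; max flow = 3.
Certifying cut of size 3: {Hall→Exit, x2→Exit, x3→Exit}.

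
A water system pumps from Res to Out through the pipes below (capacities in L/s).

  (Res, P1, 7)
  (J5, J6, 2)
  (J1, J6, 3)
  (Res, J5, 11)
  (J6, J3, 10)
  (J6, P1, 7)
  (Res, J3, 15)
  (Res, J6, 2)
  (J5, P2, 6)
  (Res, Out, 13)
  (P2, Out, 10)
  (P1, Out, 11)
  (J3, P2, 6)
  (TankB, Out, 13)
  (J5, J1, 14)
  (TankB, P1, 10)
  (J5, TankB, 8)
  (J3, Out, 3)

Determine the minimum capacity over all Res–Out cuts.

42

Augment Res→Out: bottleneck 13, flow now 13.
Augment Res→J3→Out: bottleneck 3, flow now 16.
Augment Res→P1→Out: bottleneck 7, flow now 23.
Augment Res→J5→TankB→Out: bottleneck 8, flow now 31.
Augment Res→J5→P2→Out: bottleneck 3, flow now 34.
Augment Res→J6→P1→Out: bottleneck 2, flow now 36.
Augment Res→J3→P2→Out: bottleneck 6, flow now 42.
No augmenting path remains; maximum flow = 42.
By max-flow min-cut, the minimum cut capacity equals the max flow.
In the residual graph, reachable from Res: {Res, J3}.
Min-cut edges: Res→J5 (11), Res→J6 (2), Res→P1 (7), Res→Out (13), J3→P2 (6), J3→Out (3); capacity 11 + 2 + 7 + 13 + 6 + 3 = 42.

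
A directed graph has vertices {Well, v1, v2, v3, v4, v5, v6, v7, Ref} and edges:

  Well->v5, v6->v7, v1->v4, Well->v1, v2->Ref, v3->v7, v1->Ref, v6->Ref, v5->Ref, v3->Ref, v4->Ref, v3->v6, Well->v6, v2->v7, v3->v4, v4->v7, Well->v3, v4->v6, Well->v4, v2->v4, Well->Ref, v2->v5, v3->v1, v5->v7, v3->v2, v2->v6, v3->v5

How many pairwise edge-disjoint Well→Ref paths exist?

Assign every edge capacity 1; by Menger, the answer equals the max flow.
Path Well→Ref (+1); total 1.
Path Well→v1→Ref (+1); total 2.
Path Well→v3→Ref (+1); total 3.
Path Well→v4→Ref (+1); total 4.
Path Well→v5→Ref (+1); total 5.
Path Well→v6→Ref (+1); total 6.
No residual Well→Ref path; max flow = 6.
Certifying cut of size 6: {Well→Ref, Well→v1, Well→v3, Well→v4, Well→v5, Well→v6}.

6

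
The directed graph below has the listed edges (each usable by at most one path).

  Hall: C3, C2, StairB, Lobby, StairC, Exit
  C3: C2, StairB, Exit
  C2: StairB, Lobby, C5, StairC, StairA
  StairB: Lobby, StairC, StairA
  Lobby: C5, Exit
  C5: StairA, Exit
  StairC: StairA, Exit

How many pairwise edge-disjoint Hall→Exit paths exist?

5

Assign every edge capacity 1; by Menger, the answer equals the max flow.
Path Hall→Exit (+1); total 1.
Path Hall→C3→Exit (+1); total 2.
Path Hall→Lobby→Exit (+1); total 3.
Path Hall→StairC→Exit (+1); total 4.
Path Hall→C2→C5→Exit (+1); total 5.
No residual Hall→Exit path; max flow = 5.
Certifying cut of size 5: {C5→Exit, Hall→C3, Hall→Exit, Lobby→Exit, StairC→Exit}.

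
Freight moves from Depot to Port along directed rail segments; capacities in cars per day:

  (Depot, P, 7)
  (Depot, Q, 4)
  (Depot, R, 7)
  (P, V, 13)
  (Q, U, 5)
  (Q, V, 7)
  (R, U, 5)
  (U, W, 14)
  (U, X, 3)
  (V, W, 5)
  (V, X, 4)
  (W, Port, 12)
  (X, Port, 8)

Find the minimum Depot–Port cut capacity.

16

Augment Depot→P→V→W→Port: bottleneck 5, flow now 5.
Augment Depot→P→V→X→Port: bottleneck 2, flow now 7.
Augment Depot→Q→U→W→Port: bottleneck 4, flow now 11.
Augment Depot→R→U→W→Port: bottleneck 3, flow now 14.
Augment Depot→R→U→X→Port: bottleneck 2, flow now 16.
No augmenting path remains; maximum flow = 16.
By max-flow min-cut, the minimum cut capacity equals the max flow.
In the residual graph, reachable from Depot: {Depot, R}.
Min-cut edges: Depot→P (7), Depot→Q (4), R→U (5); capacity 7 + 4 + 5 = 16.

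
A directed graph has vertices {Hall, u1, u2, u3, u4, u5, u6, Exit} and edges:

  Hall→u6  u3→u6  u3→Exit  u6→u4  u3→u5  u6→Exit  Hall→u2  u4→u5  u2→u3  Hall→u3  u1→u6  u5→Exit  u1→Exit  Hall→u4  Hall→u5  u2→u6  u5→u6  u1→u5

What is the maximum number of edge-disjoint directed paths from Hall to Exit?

Assign every edge capacity 1; by Menger, the answer equals the max flow.
Path Hall→u3→Exit (+1); total 1.
Path Hall→u5→Exit (+1); total 2.
Path Hall→u6→Exit (+1); total 3.
No residual Hall→Exit path; max flow = 3.
Certifying cut of size 3: {u3→Exit, u5→Exit, u6→Exit}.

3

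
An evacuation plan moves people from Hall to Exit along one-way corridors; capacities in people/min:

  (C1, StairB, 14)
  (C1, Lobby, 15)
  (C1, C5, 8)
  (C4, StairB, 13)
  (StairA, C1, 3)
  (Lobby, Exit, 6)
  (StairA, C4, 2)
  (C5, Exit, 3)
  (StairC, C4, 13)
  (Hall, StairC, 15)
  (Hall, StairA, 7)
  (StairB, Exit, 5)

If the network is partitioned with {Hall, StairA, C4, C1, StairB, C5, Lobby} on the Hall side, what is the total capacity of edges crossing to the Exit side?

Edges leaving {Hall, StairA, C4, C1, StairB, C5, Lobby}: Hall→StairC (15), StairB→Exit (5), C5→Exit (3), Lobby→Exit (6).
Cut capacity = 15 + 5 + 3 + 6 = 29.

29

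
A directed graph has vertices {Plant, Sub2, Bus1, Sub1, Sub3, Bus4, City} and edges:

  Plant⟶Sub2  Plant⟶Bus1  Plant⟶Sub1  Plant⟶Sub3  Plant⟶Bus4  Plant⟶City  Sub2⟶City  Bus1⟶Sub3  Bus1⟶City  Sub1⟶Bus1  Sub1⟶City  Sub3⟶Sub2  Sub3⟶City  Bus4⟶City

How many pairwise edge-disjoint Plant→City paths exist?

6

Assign every edge capacity 1; by Menger, the answer equals the max flow.
Path Plant→City (+1); total 1.
Path Plant→Sub2→City (+1); total 2.
Path Plant→Bus1→City (+1); total 3.
Path Plant→Sub1→City (+1); total 4.
Path Plant→Sub3→City (+1); total 5.
Path Plant→Bus4→City (+1); total 6.
No residual Plant→City path; max flow = 6.
Certifying cut of size 6: {Plant→Bus1, Plant→Bus4, Plant→City, Plant→Sub1, Plant→Sub2, Plant→Sub3}.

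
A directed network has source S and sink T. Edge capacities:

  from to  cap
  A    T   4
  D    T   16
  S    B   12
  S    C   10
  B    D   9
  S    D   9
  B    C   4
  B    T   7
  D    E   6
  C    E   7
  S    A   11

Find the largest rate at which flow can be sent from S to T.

25

Augment S→A→T: bottleneck 4, flow now 4.
Augment S→B→T: bottleneck 7, flow now 11.
Augment S→D→T: bottleneck 9, flow now 20.
Augment S→B→D→T: bottleneck 5, flow now 25.
No augmenting path remains; maximum flow = 25.
In the residual graph, reachable from S: {S, A, C, E}.
Min-cut edges: S→B (12), S→D (9), A→T (4); capacity 12 + 9 + 4 = 25.
This cut is saturated, so no flow can exceed 25.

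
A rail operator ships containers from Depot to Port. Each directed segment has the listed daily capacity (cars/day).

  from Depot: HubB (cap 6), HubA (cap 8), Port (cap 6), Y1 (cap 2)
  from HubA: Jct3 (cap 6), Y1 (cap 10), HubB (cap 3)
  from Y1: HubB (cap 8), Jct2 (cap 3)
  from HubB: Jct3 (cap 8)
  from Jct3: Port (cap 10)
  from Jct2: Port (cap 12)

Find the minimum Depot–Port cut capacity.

Augment Depot→Port: bottleneck 6, flow now 6.
Augment Depot→HubA→Jct3→Port: bottleneck 6, flow now 12.
Augment Depot→Y1→Jct2→Port: bottleneck 2, flow now 14.
Augment Depot→HubB→Jct3→Port: bottleneck 4, flow now 18.
Augment Depot→HubA→Y1→Jct2→Port: bottleneck 1, flow now 19.
No augmenting path remains; maximum flow = 19.
By max-flow min-cut, the minimum cut capacity equals the max flow.
In the residual graph, reachable from Depot: {Depot, HubA, Y1, HubB, Jct3}.
Min-cut edges: Depot→Port (6), Y1→Jct2 (3), Jct3→Port (10); capacity 6 + 3 + 10 = 19.

19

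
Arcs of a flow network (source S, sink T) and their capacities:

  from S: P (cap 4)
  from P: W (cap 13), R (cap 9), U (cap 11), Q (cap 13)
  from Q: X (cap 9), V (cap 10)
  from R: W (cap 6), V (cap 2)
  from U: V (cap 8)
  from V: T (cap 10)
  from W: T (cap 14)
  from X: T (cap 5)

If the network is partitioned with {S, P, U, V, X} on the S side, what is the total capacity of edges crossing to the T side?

50

Edges leaving {S, P, U, V, X}: P→Q (13), P→R (9), P→W (13), V→T (10), X→T (5).
Cut capacity = 13 + 9 + 13 + 10 + 5 = 50.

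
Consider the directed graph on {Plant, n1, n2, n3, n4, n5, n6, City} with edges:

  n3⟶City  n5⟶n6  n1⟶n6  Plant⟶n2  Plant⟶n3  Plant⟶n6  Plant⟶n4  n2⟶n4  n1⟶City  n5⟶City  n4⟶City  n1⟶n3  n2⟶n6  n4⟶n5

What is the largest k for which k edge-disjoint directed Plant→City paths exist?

3

Assign every edge capacity 1; by Menger, the answer equals the max flow.
Path Plant→n3→City (+1); total 1.
Path Plant→n4→City (+1); total 2.
Path Plant→n2→n4→n5→City (+1); total 3.
No residual Plant→City path; max flow = 3.
Certifying cut of size 3: {Plant→n2, Plant→n3, Plant→n4}.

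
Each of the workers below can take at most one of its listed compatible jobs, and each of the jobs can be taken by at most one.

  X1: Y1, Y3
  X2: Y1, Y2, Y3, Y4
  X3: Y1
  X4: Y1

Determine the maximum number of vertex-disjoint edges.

Unit-capacity flow: source→left, listed edges, right→sink; max matching = max flow.
Augmenting path X1→Y1 (+1); matched 1.
Augmenting path X2→Y2 (+1); matched 2.
Augmenting path X3→Y1→X1→Y3 (+1); matched 3.
No augmenting path remains; maximum matching = 3.
König certificate: {X1, X2, Y1} is a vertex cover of size 3 (every listed pair touches it), so no matching can be larger.

3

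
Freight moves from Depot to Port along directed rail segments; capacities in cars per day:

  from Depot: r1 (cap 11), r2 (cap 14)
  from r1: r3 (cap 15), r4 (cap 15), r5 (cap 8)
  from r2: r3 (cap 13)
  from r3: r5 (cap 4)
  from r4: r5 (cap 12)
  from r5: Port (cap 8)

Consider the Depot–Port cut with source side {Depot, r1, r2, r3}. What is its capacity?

27

Edges leaving {Depot, r1, r2, r3}: r1→r4 (15), r1→r5 (8), r3→r5 (4).
Cut capacity = 15 + 8 + 4 = 27.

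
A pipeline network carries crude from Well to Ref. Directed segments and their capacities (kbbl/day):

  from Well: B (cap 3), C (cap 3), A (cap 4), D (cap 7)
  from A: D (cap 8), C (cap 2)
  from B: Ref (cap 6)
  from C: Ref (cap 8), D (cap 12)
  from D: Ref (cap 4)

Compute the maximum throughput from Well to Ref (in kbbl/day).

12

Augment Well→B→Ref: bottleneck 3, flow now 3.
Augment Well→C→Ref: bottleneck 3, flow now 6.
Augment Well→D→Ref: bottleneck 4, flow now 10.
Augment Well→A→C→Ref: bottleneck 2, flow now 12.
No augmenting path remains; maximum flow = 12.
In the residual graph, reachable from Well: {Well, A, D}.
Min-cut edges: Well→B (3), Well→C (3), A→C (2), D→Ref (4); capacity 3 + 3 + 2 + 4 = 12.
This cut is saturated, so no flow can exceed 12.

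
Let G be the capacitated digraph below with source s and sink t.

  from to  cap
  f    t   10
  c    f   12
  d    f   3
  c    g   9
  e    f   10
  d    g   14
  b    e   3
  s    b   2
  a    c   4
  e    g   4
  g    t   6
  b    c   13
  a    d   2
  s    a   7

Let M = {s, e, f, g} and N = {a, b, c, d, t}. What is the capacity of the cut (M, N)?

Edges leaving {s, e, f, g}: s→a (7), s→b (2), f→t (10), g→t (6).
Cut capacity = 7 + 2 + 10 + 6 = 25.

25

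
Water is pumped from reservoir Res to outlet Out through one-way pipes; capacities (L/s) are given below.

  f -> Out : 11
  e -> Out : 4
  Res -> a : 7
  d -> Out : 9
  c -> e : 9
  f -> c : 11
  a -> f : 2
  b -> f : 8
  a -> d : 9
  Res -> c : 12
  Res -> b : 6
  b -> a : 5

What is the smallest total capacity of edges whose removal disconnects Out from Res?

Augment Res→a→d→Out: bottleneck 7, flow now 7.
Augment Res→b→f→Out: bottleneck 6, flow now 13.
Augment Res→c→e→Out: bottleneck 4, flow now 17.
No augmenting path remains; maximum flow = 17.
By max-flow min-cut, the minimum cut capacity equals the max flow.
In the residual graph, reachable from Res: {Res, c, e}.
Min-cut edges: Res→a (7), Res→b (6), e→Out (4); capacity 7 + 6 + 4 = 17.

17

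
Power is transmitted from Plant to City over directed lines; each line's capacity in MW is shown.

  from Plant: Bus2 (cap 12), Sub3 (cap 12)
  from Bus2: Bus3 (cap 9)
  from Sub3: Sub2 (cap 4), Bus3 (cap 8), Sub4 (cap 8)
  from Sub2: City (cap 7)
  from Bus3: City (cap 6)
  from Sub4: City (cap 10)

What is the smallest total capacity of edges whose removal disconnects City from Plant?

Augment Plant→Bus2→Bus3→City: bottleneck 6, flow now 6.
Augment Plant→Sub3→Sub2→City: bottleneck 4, flow now 10.
Augment Plant→Sub3→Sub4→City: bottleneck 8, flow now 18.
No augmenting path remains; maximum flow = 18.
By max-flow min-cut, the minimum cut capacity equals the max flow.
In the residual graph, reachable from Plant: {Plant, Bus2, Bus3}.
Min-cut edges: Plant→Sub3 (12), Bus3→City (6); capacity 12 + 6 = 18.

18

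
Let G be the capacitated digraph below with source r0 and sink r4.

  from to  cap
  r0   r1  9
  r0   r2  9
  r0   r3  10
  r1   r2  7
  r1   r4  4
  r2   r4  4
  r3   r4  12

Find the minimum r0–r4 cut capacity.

18

Augment r0→r1→r4: bottleneck 4, flow now 4.
Augment r0→r2→r4: bottleneck 4, flow now 8.
Augment r0→r3→r4: bottleneck 10, flow now 18.
No augmenting path remains; maximum flow = 18.
By max-flow min-cut, the minimum cut capacity equals the max flow.
In the residual graph, reachable from r0: {r0, r1, r2}.
Min-cut edges: r0→r3 (10), r1→r4 (4), r2→r4 (4); capacity 10 + 4 + 4 = 18.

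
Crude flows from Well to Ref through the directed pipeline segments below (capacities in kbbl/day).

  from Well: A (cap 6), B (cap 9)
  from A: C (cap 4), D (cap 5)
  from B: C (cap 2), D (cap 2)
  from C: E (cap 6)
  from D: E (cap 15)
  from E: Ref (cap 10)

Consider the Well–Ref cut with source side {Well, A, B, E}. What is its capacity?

Edges leaving {Well, A, B, E}: A→C (4), A→D (5), B→C (2), B→D (2), E→Ref (10).
Cut capacity = 4 + 5 + 2 + 2 + 10 = 23.

23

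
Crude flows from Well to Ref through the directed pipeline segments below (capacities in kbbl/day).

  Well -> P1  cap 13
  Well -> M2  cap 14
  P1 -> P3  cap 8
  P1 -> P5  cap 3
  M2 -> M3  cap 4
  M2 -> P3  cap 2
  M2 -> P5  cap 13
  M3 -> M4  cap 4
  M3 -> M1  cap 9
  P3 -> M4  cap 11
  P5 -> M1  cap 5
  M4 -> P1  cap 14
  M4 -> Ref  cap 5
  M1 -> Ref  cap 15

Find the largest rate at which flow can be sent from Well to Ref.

Augment Well→P1→P3→M4→Ref: bottleneck 5, flow now 5.
Augment Well→P1→P5→M1→Ref: bottleneck 3, flow now 8.
Augment Well→M2→M3→M1→Ref: bottleneck 4, flow now 12.
Augment Well→M2→P5→M1→Ref: bottleneck 2, flow now 14.
No augmenting path remains; maximum flow = 14.
In the residual graph, reachable from Well: {Well, P1, M2, P3, P5, M4}.
Min-cut edges: M2→M3 (4), P5→M1 (5), M4→Ref (5); capacity 4 + 5 + 5 = 14.
This cut is saturated, so no flow can exceed 14.

14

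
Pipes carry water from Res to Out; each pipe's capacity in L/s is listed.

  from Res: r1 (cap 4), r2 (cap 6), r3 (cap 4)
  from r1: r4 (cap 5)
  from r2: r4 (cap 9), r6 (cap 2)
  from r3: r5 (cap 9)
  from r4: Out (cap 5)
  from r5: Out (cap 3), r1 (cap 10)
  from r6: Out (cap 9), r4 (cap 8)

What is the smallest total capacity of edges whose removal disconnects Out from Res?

10

Augment Res→r1→r4→Out: bottleneck 4, flow now 4.
Augment Res→r2→r4→Out: bottleneck 1, flow now 5.
Augment Res→r2→r6→Out: bottleneck 2, flow now 7.
Augment Res→r3→r5→Out: bottleneck 3, flow now 10.
No augmenting path remains; maximum flow = 10.
By max-flow min-cut, the minimum cut capacity equals the max flow.
In the residual graph, reachable from Res: {Res, r1, r2, r3, r4, r5}.
Min-cut edges: r2→r6 (2), r4→Out (5), r5→Out (3); capacity 2 + 5 + 3 = 10.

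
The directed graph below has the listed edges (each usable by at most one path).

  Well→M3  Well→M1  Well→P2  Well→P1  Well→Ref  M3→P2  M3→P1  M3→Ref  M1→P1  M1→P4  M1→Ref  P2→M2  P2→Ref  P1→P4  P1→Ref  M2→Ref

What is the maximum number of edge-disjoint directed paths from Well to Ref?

Assign every edge capacity 1; by Menger, the answer equals the max flow.
Path Well→Ref (+1); total 1.
Path Well→M3→Ref (+1); total 2.
Path Well→M1→Ref (+1); total 3.
Path Well→P2→Ref (+1); total 4.
Path Well→P1→Ref (+1); total 5.
No residual Well→Ref path; max flow = 5.
Certifying cut of size 5: {Well→M1, Well→M3, Well→P1, Well→P2, Well→Ref}.

5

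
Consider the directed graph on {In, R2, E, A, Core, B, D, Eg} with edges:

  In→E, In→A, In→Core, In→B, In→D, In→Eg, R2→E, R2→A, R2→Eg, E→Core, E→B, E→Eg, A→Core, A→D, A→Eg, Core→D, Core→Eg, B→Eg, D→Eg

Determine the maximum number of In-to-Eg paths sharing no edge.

6

Assign every edge capacity 1; by Menger, the answer equals the max flow.
Path In→Eg (+1); total 1.
Path In→E→Eg (+1); total 2.
Path In→A→Eg (+1); total 3.
Path In→Core→Eg (+1); total 4.
Path In→B→Eg (+1); total 5.
Path In→D→Eg (+1); total 6.
No residual In→Eg path; max flow = 6.
Certifying cut of size 6: {In→A, In→B, In→Core, In→D, In→E, In→Eg}.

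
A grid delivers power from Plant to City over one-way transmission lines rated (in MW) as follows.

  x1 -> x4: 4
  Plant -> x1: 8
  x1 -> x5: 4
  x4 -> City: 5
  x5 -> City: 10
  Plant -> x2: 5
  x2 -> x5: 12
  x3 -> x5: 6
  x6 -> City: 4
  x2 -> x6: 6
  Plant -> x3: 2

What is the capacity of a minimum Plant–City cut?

15

Augment Plant→x1→x4→City: bottleneck 4, flow now 4.
Augment Plant→x1→x5→City: bottleneck 4, flow now 8.
Augment Plant→x2→x5→City: bottleneck 5, flow now 13.
Augment Plant→x3→x5→City: bottleneck 1, flow now 14.
Augment Plant→x3→x5→x2→x6→City: bottleneck 1, flow now 15. (uses reverse residual edge)
No augmenting path remains; maximum flow = 15.
By max-flow min-cut, the minimum cut capacity equals the max flow.
In the residual graph, reachable from Plant: {Plant}.
Min-cut edges: Plant→x1 (8), Plant→x2 (5), Plant→x3 (2); capacity 8 + 5 + 2 = 15.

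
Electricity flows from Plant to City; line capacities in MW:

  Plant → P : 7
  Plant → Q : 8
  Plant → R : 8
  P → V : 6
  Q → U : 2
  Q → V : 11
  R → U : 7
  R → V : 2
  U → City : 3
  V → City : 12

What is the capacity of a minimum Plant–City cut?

15

Augment Plant→P→V→City: bottleneck 6, flow now 6.
Augment Plant→Q→U→City: bottleneck 2, flow now 8.
Augment Plant→Q→V→City: bottleneck 6, flow now 14.
Augment Plant→R→U→City: bottleneck 1, flow now 15.
No augmenting path remains; maximum flow = 15.
By max-flow min-cut, the minimum cut capacity equals the max flow.
In the residual graph, reachable from Plant: {Plant, P, Q, R, U, V}.
Min-cut edges: U→City (3), V→City (12); capacity 3 + 12 = 15.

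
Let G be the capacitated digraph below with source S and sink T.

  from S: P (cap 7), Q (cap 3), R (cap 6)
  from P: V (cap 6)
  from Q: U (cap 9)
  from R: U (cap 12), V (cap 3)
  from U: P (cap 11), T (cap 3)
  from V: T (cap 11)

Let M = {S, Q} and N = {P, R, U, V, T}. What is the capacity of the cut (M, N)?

Edges leaving {S, Q}: S→P (7), S→R (6), Q→U (9).
Cut capacity = 7 + 6 + 9 = 22.

22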